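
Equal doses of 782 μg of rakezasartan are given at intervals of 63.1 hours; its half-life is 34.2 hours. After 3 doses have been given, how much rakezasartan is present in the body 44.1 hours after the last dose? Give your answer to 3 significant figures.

The 3 doses were given 170.3, 107.2, 44.1 hours ago.
Total = 782·(1/2)^(170.3/34.2) + 782·(1/2)^(107.2/34.2) + 782·(1/2)^(44.1/34.2)
      = 24.787 + 89.049 + 319.92 ≈ 433.75 μg.

434 μg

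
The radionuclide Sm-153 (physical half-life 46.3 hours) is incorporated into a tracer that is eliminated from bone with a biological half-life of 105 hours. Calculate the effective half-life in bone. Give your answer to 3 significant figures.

32.1 hours

1/t_eff = 1/t_phys + 1/t_biol = 1/46.3 + 1/105 = 0.031122 per hour.
t_eff = 46.3 × 105 / (46.3 + 105) ≈ 32.132 hours.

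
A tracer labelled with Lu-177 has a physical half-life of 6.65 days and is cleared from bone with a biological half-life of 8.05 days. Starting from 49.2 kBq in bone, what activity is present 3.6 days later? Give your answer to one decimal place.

24.8 kBq

1/t_eff = 1/t_phys + 1/t_biol = 1/6.65 + 1/8.05 = 0.2746 per day.
t_eff = 6.65 × 8.05 / (6.65 + 8.05) ≈ 3.6417 days.
Remaining = 49.2 × (1/2)^(3.6/3.6417) = 49.2 × (1/2)^0.98856 ≈ 24.796 kBq.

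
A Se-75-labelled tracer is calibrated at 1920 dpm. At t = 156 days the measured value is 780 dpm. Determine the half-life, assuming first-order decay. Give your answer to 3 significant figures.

A/A₀ = 780/1920 ≈ 0.40625.
n = log₂(2.4615) ≈ 1.2996 half-lives elapsed in 156 days.
t½ = 156/1.2996 ≈ 120.04 days.

120 days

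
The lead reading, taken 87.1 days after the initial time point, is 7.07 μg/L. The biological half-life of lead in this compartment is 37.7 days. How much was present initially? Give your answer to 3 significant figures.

35.1 μg/L

Number of half-lives elapsed: n = 87.1/37.7 ≈ 2.3103.
A₀ = A × 2^n = 7.07 × 2^2.3103 = 7.07 × 4.96 ≈ 35.067 μg/L.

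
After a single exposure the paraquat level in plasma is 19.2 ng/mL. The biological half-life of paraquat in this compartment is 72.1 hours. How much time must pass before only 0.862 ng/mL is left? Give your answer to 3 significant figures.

323 hours

Fraction remaining = 0.862/19.2 ≈ 0.044896.
n = log₂(19.2/0.862) = ln(22.274)/ln 2 ≈ 4.4773 half-lives.
t = n × t½ = 4.4773 × 72.1 ≈ 322.81 hours.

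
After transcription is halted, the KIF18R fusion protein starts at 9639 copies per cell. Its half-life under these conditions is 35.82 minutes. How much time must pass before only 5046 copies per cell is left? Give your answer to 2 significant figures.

Fraction remaining = 5046/9639 ≈ 0.5235.
n = log₂(9639/5046) = ln(1.9102)/ln 2 ≈ 0.93374 half-lives.
t = n × t½ = 0.93374 × 35.82 ≈ 33.447 minutes.

33 minutes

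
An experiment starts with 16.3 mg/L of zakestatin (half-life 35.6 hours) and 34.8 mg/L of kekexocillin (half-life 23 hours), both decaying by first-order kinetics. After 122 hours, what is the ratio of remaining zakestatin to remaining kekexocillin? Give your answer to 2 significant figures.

zakestatin: 16.3 × (1/2)^(122/35.6) = 16.3 × (1/2)^3.427 ≈ 1.5155 mg/L.
kekexocillin: 34.8 × (1/2)^(122/23) = 34.8 × (1/2)^5.3043 ≈ 0.88067 mg/L.
Ratio ≈ 1.5155 / 0.88067 ≈ 1.7209.

1.7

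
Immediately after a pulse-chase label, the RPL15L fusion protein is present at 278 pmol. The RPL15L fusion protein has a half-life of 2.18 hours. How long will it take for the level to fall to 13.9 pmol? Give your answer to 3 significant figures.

9.42 hours

Fraction remaining = 13.9/278 ≈ 0.05.
n = log₂(278/13.9) = ln(20)/ln 2 ≈ 4.3219 half-lives.
t = n × t½ = 4.3219 × 2.18 ≈ 9.4218 hours.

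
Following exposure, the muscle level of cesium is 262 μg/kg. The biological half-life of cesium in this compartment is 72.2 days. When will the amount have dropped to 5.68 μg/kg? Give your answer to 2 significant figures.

400 days

Fraction remaining = 5.68/262 ≈ 0.021679.
n = log₂(262/5.68) = ln(46.127)/ln 2 ≈ 5.5275 half-lives.
t = n × t½ = 5.5275 × 72.2 ≈ 399.09 days.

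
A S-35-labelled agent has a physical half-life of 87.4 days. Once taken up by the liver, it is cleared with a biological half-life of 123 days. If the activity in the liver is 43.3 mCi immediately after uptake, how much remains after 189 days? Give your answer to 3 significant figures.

1/t_eff = 1/t_phys + 1/t_biol = 1/87.4 + 1/123 = 0.019572 per day.
t_eff = 87.4 × 123 / (87.4 + 123) ≈ 51.094 days.
Remaining = 43.3 × (1/2)^(189/51.094) = 43.3 × (1/2)^3.6991 ≈ 3.334 mCi.

3.33 mCi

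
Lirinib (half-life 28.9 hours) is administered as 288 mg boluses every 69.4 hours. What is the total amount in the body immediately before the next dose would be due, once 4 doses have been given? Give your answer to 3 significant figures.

The 4 doses were given 277.6, 208.2, 138.8, 69.4 hours ago.
Total = 288·(1/2)^(277.6/28.9) + 288·(1/2)^(208.2/28.9) + 288·(1/2)^(138.8/28.9) + 288·(1/2)^(69.4/28.9)
      = 0.36969 + 1.9531 + 10.318 + 54.513 ≈ 67.155 mg.

67.2 mg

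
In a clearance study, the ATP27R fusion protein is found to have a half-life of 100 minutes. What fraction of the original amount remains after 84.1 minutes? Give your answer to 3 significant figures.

n = 84.1/100 ≈ 0.841 half-lives.
Fraction remaining = (1/2)^0.841 ≈ 0.55826.

0.558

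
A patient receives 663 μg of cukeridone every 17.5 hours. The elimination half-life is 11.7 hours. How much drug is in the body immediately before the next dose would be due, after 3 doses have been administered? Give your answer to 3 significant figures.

The 3 doses were given 52.5, 35, 17.5 hours ago.
Total = 663·(1/2)^(52.5/11.7) + 663·(1/2)^(35/11.7) + 663·(1/2)^(17.5/11.7)
      = 29.562 + 83.367 + 235.1 ≈ 348.03 μg.

348 μg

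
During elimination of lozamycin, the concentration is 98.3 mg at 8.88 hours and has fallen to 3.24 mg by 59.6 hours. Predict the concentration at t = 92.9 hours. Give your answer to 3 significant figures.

Over Δt = 59.6 − 8.88 = 50.72 hours, the level fell by a factor of 98.3/3.24 ≈ 30.34.
n = log₂(30.34) ≈ 4.9231 half-lives, so t½ = 50.72/4.9231 ≈ 10.302 hours.
From t = 59.6 to t = 92.9: 3.24 × (1/2)^((92.9−59.6)/10.302) ≈ 0.34478 mg.

0.345 mg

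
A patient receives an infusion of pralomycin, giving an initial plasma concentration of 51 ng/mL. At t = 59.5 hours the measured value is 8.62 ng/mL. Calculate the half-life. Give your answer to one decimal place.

23.2 hours

A/A₀ = 8.62/51 ≈ 0.16902.
n = log₂(5.9165) ≈ 2.5647 half-lives elapsed in 59.5 hours.
t½ = 59.5/2.5647 ≈ 23.199 hours.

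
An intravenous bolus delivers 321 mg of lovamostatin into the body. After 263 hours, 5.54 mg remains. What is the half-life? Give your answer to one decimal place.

A/A₀ = 5.54/321 ≈ 0.017259.
n = log₂(57.942) ≈ 5.8565 half-lives elapsed in 263 hours.
t½ = 263/5.8565 ≈ 44.907 hours.

44.9 hours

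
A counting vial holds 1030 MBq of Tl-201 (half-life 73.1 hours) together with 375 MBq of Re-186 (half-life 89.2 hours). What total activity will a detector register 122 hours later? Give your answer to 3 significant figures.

469 MBq

Tl-201: 1030 × (1/2)^(122/73.1) = 1030 × (1/2)^1.6689 ≈ 323.92 MBq.
Re-186: 375 × (1/2)^(122/89.2) = 375 × (1/2)^1.3677 ≈ 145.31 MBq.
Total = 323.92 + 145.31 ≈ 469.23 MBq.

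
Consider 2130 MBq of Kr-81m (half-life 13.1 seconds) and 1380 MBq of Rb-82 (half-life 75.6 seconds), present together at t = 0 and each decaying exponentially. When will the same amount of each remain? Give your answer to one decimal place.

Set 2130·(1/2)^(t/13.1) = 1380·(1/2)^(t/75.6).
Taking log₂: log₂(2130/1380) = t·(1/13.1 − 1/75.6).
log₂(1.5435) = 0.62619; 1/13.1 − 1/75.6 = 0.063108.
t = 0.62619 / 0.063108 ≈ 9.9224 seconds.

9.9 seconds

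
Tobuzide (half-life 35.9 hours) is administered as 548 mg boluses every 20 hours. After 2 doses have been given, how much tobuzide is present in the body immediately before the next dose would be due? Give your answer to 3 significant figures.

The 2 doses were given 40, 20 hours ago.
Total = 548·(1/2)^(40/35.9) + 548·(1/2)^(20/35.9)
      = 253.15 + 372.46 ≈ 625.6 mg.

626 mg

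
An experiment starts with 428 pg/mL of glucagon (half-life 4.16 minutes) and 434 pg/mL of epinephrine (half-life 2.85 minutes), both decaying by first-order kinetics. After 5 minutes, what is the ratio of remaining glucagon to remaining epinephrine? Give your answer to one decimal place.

glucagon: 428 × (1/2)^(5/4.16) = 428 × (1/2)^1.2019 ≈ 186.05 pg/mL.
epinephrine: 434 × (1/2)^(5/2.85) = 434 × (1/2)^1.7544 ≈ 128.64 pg/mL.
Ratio ≈ 186.05 / 128.64 ≈ 1.4463.

1.4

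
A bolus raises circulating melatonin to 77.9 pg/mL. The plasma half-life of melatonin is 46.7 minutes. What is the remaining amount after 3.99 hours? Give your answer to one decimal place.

Convert the elapsed time: 3.99 hours = 239.4 minutes.
Number of half-lives: n = 239.4/46.7 ≈ 5.1263.
Remaining = 77.9 × (1/2)^5.1263 = 77.9 × 0.02863 ≈ 2.2303 pg/mL.

2.2 pg/mL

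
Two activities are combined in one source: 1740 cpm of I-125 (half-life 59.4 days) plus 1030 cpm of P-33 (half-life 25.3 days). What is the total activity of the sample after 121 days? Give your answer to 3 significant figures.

I-125: 1740 × (1/2)^(121/59.4) = 1740 × (1/2)^2.037 ≈ 423.97 cpm.
P-33: 1030 × (1/2)^(121/25.3) = 1030 × (1/2)^4.7826 ≈ 37.422 cpm.
Total = 423.97 + 37.422 ≈ 461.4 cpm.

461 cpm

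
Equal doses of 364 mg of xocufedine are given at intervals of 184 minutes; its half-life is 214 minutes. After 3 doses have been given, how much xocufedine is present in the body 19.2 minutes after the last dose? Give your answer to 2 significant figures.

630 mg

The 3 doses were given 387.2, 203.2, 19.2 minutes ago.
Total = 364·(1/2)^(387.2/214) + 364·(1/2)^(203.2/214) + 364·(1/2)^(19.2/214)
      = 103.86 + 188.48 + 342.05 ≈ 634.39 mg.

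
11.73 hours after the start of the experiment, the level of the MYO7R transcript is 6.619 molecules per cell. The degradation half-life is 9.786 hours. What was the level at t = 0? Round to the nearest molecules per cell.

Number of half-lives elapsed: n = 11.73/9.786 ≈ 1.1987.
A₀ = A × 2^n = 6.619 × 2^1.1987 = 6.619 × 2.2952 ≈ 15.192 molecules per cell.

15 molecules per cell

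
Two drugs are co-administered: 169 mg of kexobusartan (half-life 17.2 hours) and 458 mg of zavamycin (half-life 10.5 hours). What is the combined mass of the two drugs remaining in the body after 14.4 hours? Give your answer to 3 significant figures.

272 mg

kexobusartan: 169 × (1/2)^(14.4/17.2) = 169 × (1/2)^0.83721 ≈ 94.594 mg.
zavamycin: 458 × (1/2)^(14.4/10.5) = 458 × (1/2)^1.3714 ≈ 177.02 mg.
Total = 94.594 + 177.02 ≈ 271.61 mg.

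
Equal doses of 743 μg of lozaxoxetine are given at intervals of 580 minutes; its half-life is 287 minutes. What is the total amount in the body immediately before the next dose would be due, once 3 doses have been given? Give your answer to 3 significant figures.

239 μg

The 3 doses were given 1740, 1160, 580 minutes ago.
Total = 743·(1/2)^(1740/287) + 743·(1/2)^(1160/287) + 743·(1/2)^(580/287)
      = 11.115 + 45.111 + 183.08 ≈ 239.3 μg.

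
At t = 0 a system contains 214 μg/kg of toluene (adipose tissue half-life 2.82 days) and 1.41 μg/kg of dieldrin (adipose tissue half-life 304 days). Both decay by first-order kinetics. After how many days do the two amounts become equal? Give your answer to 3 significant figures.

20.6 days

Set 214·(1/2)^(t/2.82) = 1.41·(1/2)^(t/304).
Taking log₂: log₂(214/1.41) = t·(1/2.82 − 1/304).
log₂(151.77) = 7.2458; 1/2.82 − 1/304 = 0.35132.
t = 7.2458 / 0.35132 ≈ 20.624 days.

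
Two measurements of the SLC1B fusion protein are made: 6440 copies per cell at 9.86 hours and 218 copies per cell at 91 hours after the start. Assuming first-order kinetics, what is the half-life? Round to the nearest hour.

Over Δt = 91 − 9.86 = 81.14 hours, the level fell by a factor of 6440/218 ≈ 29.541.
n = log₂(29.541) ≈ 4.8847 half-lives, so t½ = 81.14/4.8847 ≈ 16.611 hours.

17 hours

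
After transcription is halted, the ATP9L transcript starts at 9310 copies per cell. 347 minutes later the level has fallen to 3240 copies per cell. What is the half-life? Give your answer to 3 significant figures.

228 minutes

A/A₀ = 3240/9310 ≈ 0.34801.
n = log₂(2.8735) ≈ 1.5228 half-lives elapsed in 347 minutes.
t½ = 347/1.5228 ≈ 227.87 minutes.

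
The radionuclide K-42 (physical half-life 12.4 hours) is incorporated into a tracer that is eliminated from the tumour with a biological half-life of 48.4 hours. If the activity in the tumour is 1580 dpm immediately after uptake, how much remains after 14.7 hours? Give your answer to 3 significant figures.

563 dpm

1/t_eff = 1/t_phys + 1/t_biol = 1/12.4 + 1/48.4 = 0.10131 per hour.
t_eff = 12.4 × 48.4 / (12.4 + 48.4) ≈ 9.8711 hours.
Remaining = 1580 × (1/2)^(14.7/9.8711) = 1580 × (1/2)^1.4892 ≈ 562.81 dpm.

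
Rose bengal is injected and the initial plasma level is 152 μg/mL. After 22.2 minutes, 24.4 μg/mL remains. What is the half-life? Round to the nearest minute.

8 minutes

A/A₀ = 24.4/152 ≈ 0.16053.
n = log₂(6.2295) ≈ 2.6391 half-lives elapsed in 22.2 minutes.
t½ = 22.2/2.6391 ≈ 8.4119 minutes.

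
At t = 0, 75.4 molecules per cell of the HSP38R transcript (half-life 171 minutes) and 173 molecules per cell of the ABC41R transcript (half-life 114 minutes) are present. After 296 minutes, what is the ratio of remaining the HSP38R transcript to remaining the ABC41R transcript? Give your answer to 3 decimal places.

0.794

HSP38R transcript: 75.4 × (1/2)^(296/171) = 75.4 × (1/2)^1.731 ≈ 22.714 molecules per cell.
ABC41R transcript: 173 × (1/2)^(296/114) = 173 × (1/2)^2.5965 ≈ 28.604 molecules per cell.
Ratio ≈ 22.714 / 28.604 ≈ 0.79408.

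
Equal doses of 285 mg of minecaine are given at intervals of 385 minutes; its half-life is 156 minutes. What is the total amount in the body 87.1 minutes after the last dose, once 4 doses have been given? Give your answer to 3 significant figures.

236 mg

The 4 doses were given 1242.1, 857.1, 472.1, 87.1 minutes ago.
Total = 285·(1/2)^(1242.1/156) + 285·(1/2)^(857.1/156) + 285·(1/2)^(472.1/156) + 285·(1/2)^(87.1/156)
      = 1.1429 + 6.3229 + 34.982 + 193.54 ≈ 235.99 mg.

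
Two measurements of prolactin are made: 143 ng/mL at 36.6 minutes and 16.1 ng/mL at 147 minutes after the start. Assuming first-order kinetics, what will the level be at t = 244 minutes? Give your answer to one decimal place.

Over Δt = 147 − 36.6 = 110.4 minutes, the level fell by a factor of 143/16.1 ≈ 8.882.
n = log₂(8.882) ≈ 3.1509 half-lives, so t½ = 110.4/3.1509 ≈ 35.038 minutes.
From t = 147 to t = 244: 16.1 × (1/2)^((244−147)/35.038) ≈ 2.3629 ng/mL.

2.4 ng/mL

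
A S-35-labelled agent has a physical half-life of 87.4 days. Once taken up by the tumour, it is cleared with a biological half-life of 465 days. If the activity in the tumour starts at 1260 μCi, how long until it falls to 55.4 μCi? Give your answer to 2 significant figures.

1/t_eff = 1/t_phys + 1/t_biol = 1/87.4 + 1/465 = 0.013592 per day.
t_eff = 87.4 × 465 / (87.4 + 465) ≈ 73.572 days.
n = log₂(1260/55.4) ≈ 4.5074; t = 4.5074 × 73.572 ≈ 331.62 days.

330 days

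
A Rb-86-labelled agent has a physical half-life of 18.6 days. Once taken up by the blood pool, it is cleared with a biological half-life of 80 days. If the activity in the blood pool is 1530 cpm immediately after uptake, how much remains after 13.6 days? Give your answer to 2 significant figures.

1/t_eff = 1/t_phys + 1/t_biol = 1/18.6 + 1/80 = 0.066263 per day.
t_eff = 18.6 × 80 / (18.6 + 80) ≈ 15.091 days.
Remaining = 1530 × (1/2)^(13.6/15.091) = 1530 × (1/2)^0.90118 ≈ 819.23 cpm.

820 cpm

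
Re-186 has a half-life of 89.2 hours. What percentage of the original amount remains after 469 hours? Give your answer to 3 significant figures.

n = 469/89.2 ≈ 5.2578 half-lives.
Fraction remaining = (1/2)^5.2578 ≈ 0.026135, i.e. 2.6135%.

2.61%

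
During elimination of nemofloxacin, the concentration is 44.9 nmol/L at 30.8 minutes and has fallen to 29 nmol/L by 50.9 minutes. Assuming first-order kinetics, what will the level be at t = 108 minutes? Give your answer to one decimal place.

8.4 nmol/L

Over Δt = 50.9 − 30.8 = 20.1 minutes, the level fell by a factor of 44.9/29 ≈ 1.5483.
n = log₂(1.5483) ≈ 0.63066 half-lives, so t½ = 20.1/0.63066 ≈ 31.871 minutes.
From t = 50.9 to t = 108: 29 × (1/2)^((108−50.9)/31.871) ≈ 8.3768 nmol/L.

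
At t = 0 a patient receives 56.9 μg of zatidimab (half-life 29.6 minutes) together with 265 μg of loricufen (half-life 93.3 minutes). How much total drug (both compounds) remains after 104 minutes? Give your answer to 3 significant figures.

127 μg

zatidimab: 56.9 × (1/2)^(104/29.6) = 56.9 × (1/2)^3.5135 ≈ 4.9824 μg.
loricufen: 265 × (1/2)^(104/93.3) = 265 × (1/2)^1.1147 ≈ 122.37 μg.
Total = 4.9824 + 122.37 ≈ 127.36 μg.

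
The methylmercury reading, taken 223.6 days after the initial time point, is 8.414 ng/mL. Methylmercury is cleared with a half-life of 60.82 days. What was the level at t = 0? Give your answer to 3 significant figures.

108 ng/mL

Number of half-lives elapsed: n = 223.6/60.82 ≈ 3.6764.
A₀ = A × 2^n = 8.414 × 2^3.6764 = 8.414 × 12.785 ≈ 107.58 ng/mL.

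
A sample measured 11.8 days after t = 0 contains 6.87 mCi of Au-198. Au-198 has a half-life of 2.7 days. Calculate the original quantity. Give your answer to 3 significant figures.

Number of half-lives elapsed: n = 11.8/2.7 ≈ 4.3704.
A₀ = A × 2^n = 6.87 × 2^4.3704 = 6.87 × 20.683 ≈ 142.09 mCi.

142 mCi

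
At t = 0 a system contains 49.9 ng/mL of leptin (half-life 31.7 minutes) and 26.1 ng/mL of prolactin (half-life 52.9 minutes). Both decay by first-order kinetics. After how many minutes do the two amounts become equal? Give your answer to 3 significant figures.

74.0 minutes

Set 49.9·(1/2)^(t/31.7) = 26.1·(1/2)^(t/52.9).
Taking log₂: log₂(49.9/26.1) = t·(1/31.7 − 1/52.9).
log₂(1.9119) = 0.93499; 1/31.7 − 1/52.9 = 0.012642.
t = 0.93499 / 0.012642 ≈ 73.958 minutes.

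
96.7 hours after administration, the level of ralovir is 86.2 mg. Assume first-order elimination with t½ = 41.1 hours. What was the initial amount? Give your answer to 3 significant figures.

Number of half-lives elapsed: n = 96.7/41.1 ≈ 2.3528.
A₀ = A × 2^n = 86.2 × 2^2.3528 = 86.2 × 5.1081 ≈ 440.32 mg.

440 mg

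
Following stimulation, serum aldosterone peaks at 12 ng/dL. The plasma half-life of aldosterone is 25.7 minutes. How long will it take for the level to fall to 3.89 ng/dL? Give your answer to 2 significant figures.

42 minutes

Fraction remaining = 3.89/12 ≈ 0.32417.
n = log₂(12/3.89) = ln(3.0848)/ln 2 ≈ 1.6252 half-lives.
t = n × t½ = 1.6252 × 25.7 ≈ 41.767 minutes.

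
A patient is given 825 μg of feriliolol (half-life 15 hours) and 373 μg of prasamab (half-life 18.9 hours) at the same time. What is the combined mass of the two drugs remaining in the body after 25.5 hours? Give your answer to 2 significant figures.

feriliolol: 825 × (1/2)^(25.5/15) = 825 × (1/2)^1.7 ≈ 253.92 μg.
prasamab: 373 × (1/2)^(25.5/18.9) = 373 × (1/2)^1.3492 ≈ 146.41 μg.
Total = 253.92 + 146.41 ≈ 400.33 μg.

400 μg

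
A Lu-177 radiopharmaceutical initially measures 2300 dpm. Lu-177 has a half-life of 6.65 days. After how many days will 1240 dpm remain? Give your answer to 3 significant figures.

Fraction remaining = 1240/2300 ≈ 0.53913.
n = log₂(2300/1240) = ln(1.8548)/ln 2 ≈ 0.89129 half-lives.
t = n × t½ = 0.89129 × 6.65 ≈ 5.9271 days.

5.93 days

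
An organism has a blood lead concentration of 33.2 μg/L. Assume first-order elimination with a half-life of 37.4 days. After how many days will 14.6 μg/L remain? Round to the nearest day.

44 days

Fraction remaining = 14.6/33.2 ≈ 0.43976.
n = log₂(33.2/14.6) = ln(2.274)/ln 2 ≈ 1.1852 half-lives.
t = n × t½ = 1.1852 × 37.4 ≈ 44.327 days.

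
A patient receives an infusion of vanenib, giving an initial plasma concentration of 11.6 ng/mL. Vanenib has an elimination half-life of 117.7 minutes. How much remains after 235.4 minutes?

2.9 ng/mL

Elapsed time is 2 half-lives (235.4/117.7).
Each half-life halves the amount: 11.6 × (1/2)^2 = 11.6/4 = 2.9 ng/mL.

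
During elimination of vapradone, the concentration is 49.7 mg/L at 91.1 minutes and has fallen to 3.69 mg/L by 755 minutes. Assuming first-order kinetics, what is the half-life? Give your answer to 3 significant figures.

Over Δt = 755 − 91.1 = 663.9 minutes, the level fell by a factor of 49.7/3.69 ≈ 13.469.
n = log₂(13.469) ≈ 3.7516 half-lives, so t½ = 663.9/3.7516 ≈ 176.97 minutes.

177 minutes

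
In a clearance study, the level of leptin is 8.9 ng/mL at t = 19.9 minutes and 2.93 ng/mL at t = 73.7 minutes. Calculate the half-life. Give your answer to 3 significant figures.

33.6 minutes

Over Δt = 73.7 − 19.9 = 53.8 minutes, the level fell by a factor of 8.9/2.93 ≈ 3.0375.
n = log₂(3.0375) ≈ 1.6029 half-lives, so t½ = 53.8/1.6029 ≈ 33.564 minutes.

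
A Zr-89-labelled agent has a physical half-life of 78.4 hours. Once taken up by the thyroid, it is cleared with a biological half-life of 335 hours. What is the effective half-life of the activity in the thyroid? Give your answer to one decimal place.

63.5 hours

1/t_eff = 1/t_phys + 1/t_biol = 1/78.4 + 1/335 = 0.01574 per hour.
t_eff = 78.4 × 335 / (78.4 + 335) ≈ 63.532 hours.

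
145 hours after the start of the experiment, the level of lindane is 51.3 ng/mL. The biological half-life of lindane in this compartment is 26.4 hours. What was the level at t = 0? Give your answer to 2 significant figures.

2300 ng/mL

Number of half-lives elapsed: n = 145/26.4 ≈ 5.4924.
A₀ = A × 2^n = 51.3 × 2^5.4924 = 51.3 × 45.018 ≈ 2309.4 ng/mL.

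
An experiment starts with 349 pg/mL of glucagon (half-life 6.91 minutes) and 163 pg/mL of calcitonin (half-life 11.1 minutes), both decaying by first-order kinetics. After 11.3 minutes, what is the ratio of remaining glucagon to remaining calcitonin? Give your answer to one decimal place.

1.4

glucagon: 349 × (1/2)^(11.3/6.91) = 349 × (1/2)^1.6353 ≈ 112.34 pg/mL.
calcitonin: 163 × (1/2)^(11.3/11.1) = 163 × (1/2)^1.018 ≈ 80.488 pg/mL.
Ratio ≈ 112.34 / 80.488 ≈ 1.3958.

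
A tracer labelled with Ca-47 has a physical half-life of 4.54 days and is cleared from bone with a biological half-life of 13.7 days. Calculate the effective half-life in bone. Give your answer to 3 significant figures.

1/t_eff = 1/t_phys + 1/t_biol = 1/4.54 + 1/13.7 = 0.29326 per day.
t_eff = 4.54 × 13.7 / (4.54 + 13.7) ≈ 3.41 days.

3.41 days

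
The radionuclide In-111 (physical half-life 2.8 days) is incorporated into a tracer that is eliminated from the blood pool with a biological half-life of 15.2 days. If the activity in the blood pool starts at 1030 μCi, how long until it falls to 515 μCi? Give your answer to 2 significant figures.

1/t_eff = 1/t_phys + 1/t_biol = 1/2.8 + 1/15.2 = 0.42293 per day.
t_eff = 2.8 × 15.2 / (2.8 + 15.2) ≈ 2.3644 days.
n = log₂(1030/515) ≈ 1; t = 1 × 2.3644 ≈ 2.3644 days.

2.4 days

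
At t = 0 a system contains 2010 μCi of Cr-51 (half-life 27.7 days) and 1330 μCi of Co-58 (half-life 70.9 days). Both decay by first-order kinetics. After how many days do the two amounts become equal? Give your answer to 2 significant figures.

Set 2010·(1/2)^(t/27.7) = 1330·(1/2)^(t/70.9).
Taking log₂: log₂(2010/1330) = t·(1/27.7 − 1/70.9).
log₂(1.5113) = 0.59577; 1/27.7 − 1/70.9 = 0.021997.
t = 0.59577 / 0.021997 ≈ 27.084 days.

27 days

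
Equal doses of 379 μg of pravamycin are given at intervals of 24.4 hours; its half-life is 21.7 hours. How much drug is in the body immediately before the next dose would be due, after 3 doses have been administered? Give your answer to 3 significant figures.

The 3 doses were given 73.2, 48.8, 24.4 hours ago.
Total = 379·(1/2)^(73.2/21.7) + 379·(1/2)^(48.8/21.7) + 379·(1/2)^(24.4/21.7)
      = 36.575 + 79.739 + 173.84 ≈ 290.16 μg.

290 μg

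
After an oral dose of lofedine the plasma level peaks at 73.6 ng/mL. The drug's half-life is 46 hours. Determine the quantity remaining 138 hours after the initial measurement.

Elapsed time is 3 half-lives (138/46).
Each half-life halves the amount: 73.6 × (1/2)^3 = 73.6/8 = 9.2 ng/mL.

9.2 ng/mL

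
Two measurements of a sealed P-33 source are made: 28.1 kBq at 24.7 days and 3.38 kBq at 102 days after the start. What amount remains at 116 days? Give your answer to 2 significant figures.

2.3 kBq

Over Δt = 102 − 24.7 = 77.3 days, the level fell by a factor of 28.1/3.38 ≈ 8.3136.
n = log₂(8.3136) ≈ 3.0555 half-lives, so t½ = 77.3/3.0555 ≈ 25.299 days.
From t = 102 to t = 116: 3.38 × (1/2)^((116−102)/25.299) ≈ 2.3032 kBq.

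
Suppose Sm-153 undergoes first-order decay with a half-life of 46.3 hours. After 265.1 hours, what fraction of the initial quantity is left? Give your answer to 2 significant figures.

n = 265.1/46.3 ≈ 5.7257 half-lives.
Fraction remaining = (1/2)^5.7257 ≈ 0.018897.

0.019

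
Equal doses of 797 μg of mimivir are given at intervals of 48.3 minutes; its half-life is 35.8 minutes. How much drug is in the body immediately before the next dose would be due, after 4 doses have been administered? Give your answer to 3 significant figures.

The 4 doses were given 193.2, 144.9, 96.6, 48.3 minutes ago.
Total = 797·(1/2)^(193.2/35.8) + 797·(1/2)^(144.9/35.8) + 797·(1/2)^(96.6/35.8) + 797·(1/2)^(48.3/35.8)
      = 18.919 + 48.2 + 122.8 + 312.84 ≈ 502.75 μg.

503 μg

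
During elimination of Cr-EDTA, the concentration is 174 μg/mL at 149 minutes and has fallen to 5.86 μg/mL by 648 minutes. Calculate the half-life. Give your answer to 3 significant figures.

102 minutes

Over Δt = 648 − 149 = 499 minutes, the level fell by a factor of 174/5.86 ≈ 29.693.
n = log₂(29.693) ≈ 4.892 half-lives, so t½ = 499/4.892 ≈ 102 minutes.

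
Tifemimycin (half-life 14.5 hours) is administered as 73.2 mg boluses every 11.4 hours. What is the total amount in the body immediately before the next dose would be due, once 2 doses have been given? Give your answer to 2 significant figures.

The 2 doses were given 22.8, 11.4 hours ago.
Total = 73.2·(1/2)^(22.8/14.5) + 73.2·(1/2)^(11.4/14.5)
      = 24.613 + 42.446 ≈ 67.059 mg.

67 mg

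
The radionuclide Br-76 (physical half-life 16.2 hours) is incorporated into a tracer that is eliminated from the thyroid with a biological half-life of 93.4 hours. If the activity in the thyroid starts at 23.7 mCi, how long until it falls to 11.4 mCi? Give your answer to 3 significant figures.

14.6 hours

1/t_eff = 1/t_phys + 1/t_biol = 1/16.2 + 1/93.4 = 0.072435 per hour.
t_eff = 16.2 × 93.4 / (16.2 + 93.4) ≈ 13.805 hours.
n = log₂(23.7/11.4) ≈ 1.0559; t = 1.0559 × 13.805 ≈ 14.577 hours.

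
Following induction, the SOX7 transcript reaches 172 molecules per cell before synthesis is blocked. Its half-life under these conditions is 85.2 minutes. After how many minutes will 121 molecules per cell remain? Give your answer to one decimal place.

43.2 minutes

Fraction remaining = 121/172 ≈ 0.70349.
n = log₂(172/121) = ln(1.4215)/ln 2 ≈ 0.5074 half-lives.
t = n × t½ = 0.5074 × 85.2 ≈ 43.231 minutes.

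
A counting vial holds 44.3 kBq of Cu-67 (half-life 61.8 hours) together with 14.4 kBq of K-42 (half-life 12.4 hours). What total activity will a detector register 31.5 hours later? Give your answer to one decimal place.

Cu-67: 44.3 × (1/2)^(31.5/61.8) = 44.3 × (1/2)^0.50971 ≈ 31.115 kBq.
K-42: 14.4 × (1/2)^(31.5/12.4) = 14.4 × (1/2)^2.5403 ≈ 2.4754 kBq.
Total = 31.115 + 2.4754 ≈ 33.59 kBq.

33.6 kBq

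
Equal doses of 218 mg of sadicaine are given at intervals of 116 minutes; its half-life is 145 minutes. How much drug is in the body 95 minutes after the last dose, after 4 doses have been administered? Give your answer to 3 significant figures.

290 mg

The 4 doses were given 443, 327, 211, 95 minutes ago.
Total = 218·(1/2)^(443/145) + 218·(1/2)^(327/145) + 218·(1/2)^(211/145) + 218·(1/2)^(95/145)
      = 26.228 + 45.665 + 79.507 + 138.43 ≈ 289.83 mg.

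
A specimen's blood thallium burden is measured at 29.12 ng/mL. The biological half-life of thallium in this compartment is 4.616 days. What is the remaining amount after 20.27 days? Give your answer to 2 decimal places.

Number of half-lives: n = 20.27/4.616 ≈ 4.3912.
Remaining = 29.12 × (1/2)^4.3912 = 29.12 × 0.047654 ≈ 1.3877 ng/mL.

1.39 ng/mL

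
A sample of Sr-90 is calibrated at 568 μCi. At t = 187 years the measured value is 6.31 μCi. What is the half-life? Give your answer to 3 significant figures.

A/A₀ = 6.31/568 ≈ 0.011109.
n = log₂(90.016) ≈ 6.4921 half-lives elapsed in 187 years.
t½ = 187/6.4921 ≈ 28.804 years.

28.8 years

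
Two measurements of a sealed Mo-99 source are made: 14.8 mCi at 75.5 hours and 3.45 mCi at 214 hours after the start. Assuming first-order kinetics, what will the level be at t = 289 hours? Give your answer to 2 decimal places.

1.57 mCi

Over Δt = 214 − 75.5 = 138.5 hours, the level fell by a factor of 14.8/3.45 ≈ 4.2899.
n = log₂(4.2899) ≈ 2.1009 half-lives, so t½ = 138.5/2.1009 ≈ 65.923 hours.
From t = 214 to t = 289: 3.45 × (1/2)^((289−214)/65.923) ≈ 1.568 mCi.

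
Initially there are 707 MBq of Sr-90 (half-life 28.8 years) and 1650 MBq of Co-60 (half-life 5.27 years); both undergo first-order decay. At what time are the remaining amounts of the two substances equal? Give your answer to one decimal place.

Set 707·(1/2)^(t/28.8) = 1650·(1/2)^(t/5.27).
Taking log₂: log₂(707/1650) = t·(1/28.8 − 1/5.27).
log₂(0.42848) = -1.2227; 1/28.8 − 1/5.27 = -0.15503.
t = -1.2227 / -0.15503 ≈ 7.8867 years.

7.9 years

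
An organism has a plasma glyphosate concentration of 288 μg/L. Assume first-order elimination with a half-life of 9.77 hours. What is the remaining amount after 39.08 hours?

Elapsed time is 4 half-lives (39.08/9.77).
Each half-life halves the amount: 288 × (1/2)^4 = 288/16 = 18 μg/L.

18 μg/L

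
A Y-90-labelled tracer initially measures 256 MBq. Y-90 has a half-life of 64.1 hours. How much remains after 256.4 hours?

16 MBq

Elapsed time is 4 half-lives (256.4/64.1).
Each half-life halves the amount: 256 × (1/2)^4 = 256/16 = 16 MBq.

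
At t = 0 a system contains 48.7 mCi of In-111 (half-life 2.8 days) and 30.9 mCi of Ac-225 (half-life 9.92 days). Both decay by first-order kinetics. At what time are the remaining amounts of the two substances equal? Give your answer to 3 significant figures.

Set 48.7·(1/2)^(t/2.8) = 30.9·(1/2)^(t/9.92).
Taking log₂: log₂(48.7/30.9) = t·(1/2.8 − 1/9.92).
log₂(1.5761) = 0.65631; 1/2.8 − 1/9.92 = 0.25634.
t = 0.65631 / 0.25634 ≈ 2.5604 days.

2.56 days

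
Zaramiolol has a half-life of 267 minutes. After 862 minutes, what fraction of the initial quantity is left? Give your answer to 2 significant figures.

n = 862/267 ≈ 3.2285 half-lives.
Fraction remaining = (1/2)^3.2285 ≈ 0.10669.

0.11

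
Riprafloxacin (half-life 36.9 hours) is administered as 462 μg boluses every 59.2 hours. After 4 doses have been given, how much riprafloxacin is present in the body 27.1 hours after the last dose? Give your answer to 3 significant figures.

The 4 doses were given 204.7, 145.5, 86.3, 27.1 hours ago.
Total = 462·(1/2)^(204.7/36.9) + 462·(1/2)^(145.5/36.9) + 462·(1/2)^(86.3/36.9) + 462·(1/2)^(27.1/36.9)
      = 9.8787 + 30.037 + 91.329 + 277.69 ≈ 408.93 μg.

409 μg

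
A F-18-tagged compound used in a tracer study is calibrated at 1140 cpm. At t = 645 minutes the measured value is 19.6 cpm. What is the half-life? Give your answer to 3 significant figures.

110 minutes

A/A₀ = 19.6/1140 ≈ 0.017193.
n = log₂(58.163) ≈ 5.862 half-lives elapsed in 645 minutes.
t½ = 645/5.862 ≈ 110.03 minutes.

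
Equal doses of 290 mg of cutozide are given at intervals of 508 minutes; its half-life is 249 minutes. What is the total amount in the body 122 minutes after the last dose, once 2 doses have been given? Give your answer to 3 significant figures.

257 mg

The 2 doses were given 630, 122 minutes ago.
Total = 290·(1/2)^(630/249) + 290·(1/2)^(122/249)
      = 50.206 + 206.49 ≈ 256.7 mg.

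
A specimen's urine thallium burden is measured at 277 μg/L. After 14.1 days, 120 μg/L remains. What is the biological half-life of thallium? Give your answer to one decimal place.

11.7 days

A/A₀ = 120/277 ≈ 0.43321.
n = log₂(2.3083) ≈ 1.2069 half-lives elapsed in 14.1 days.
t½ = 14.1/1.2069 ≈ 11.683 days.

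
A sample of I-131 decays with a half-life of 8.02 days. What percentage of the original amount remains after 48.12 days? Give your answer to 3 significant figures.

n = 48.12/8.02 ≈ 6 half-lives.
Fraction remaining = (1/2)^6 ≈ 0.015625, i.e. 1.5625%.

1.56%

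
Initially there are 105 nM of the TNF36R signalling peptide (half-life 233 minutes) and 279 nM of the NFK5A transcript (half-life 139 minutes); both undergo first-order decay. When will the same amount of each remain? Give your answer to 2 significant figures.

Set 105·(1/2)^(t/233) = 279·(1/2)^(t/139).
Taking log₂: log₂(105/279) = t·(1/233 − 1/139).
log₂(0.37634) = -1.4099; 1/233 − 1/139 = -0.0029024.
t = -1.4099 / -0.0029024 ≈ 485.76 minutes.

490 minutes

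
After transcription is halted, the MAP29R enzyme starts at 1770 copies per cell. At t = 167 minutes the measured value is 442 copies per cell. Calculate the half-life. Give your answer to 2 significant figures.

A/A₀ = 442/1770 ≈ 0.24972.
n = log₂(4.0045) ≈ 2.0016 half-lives elapsed in 167 minutes.
t½ = 167/2.0016 ≈ 83.432 minutes.

83 minutes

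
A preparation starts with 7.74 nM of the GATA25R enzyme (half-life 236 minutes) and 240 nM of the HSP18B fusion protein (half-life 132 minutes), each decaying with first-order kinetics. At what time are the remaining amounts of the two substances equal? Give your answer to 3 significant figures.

Set 7.74·(1/2)^(t/236) = 240·(1/2)^(t/132).
Taking log₂: log₂(7.74/240) = t·(1/236 − 1/132).
log₂(0.03225) = -4.9546; 1/236 − 1/132 = -0.0033385.
t = -4.9546 / -0.0033385 ≈ 1484.1 minutes.

1480 minutes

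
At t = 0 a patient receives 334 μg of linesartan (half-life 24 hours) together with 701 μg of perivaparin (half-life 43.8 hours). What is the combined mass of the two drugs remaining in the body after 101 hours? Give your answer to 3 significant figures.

linesartan: 334 × (1/2)^(101/24) = 334 × (1/2)^4.2083 ≈ 18.068 μg.
perivaparin: 701 × (1/2)^(101/43.8) = 701 × (1/2)^2.3059 ≈ 141.76 μg.
Total = 18.068 + 141.76 ≈ 159.83 μg.

160 μg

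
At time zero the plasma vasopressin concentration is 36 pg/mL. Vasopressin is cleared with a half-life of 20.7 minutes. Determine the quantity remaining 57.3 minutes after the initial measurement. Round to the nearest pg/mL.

Number of half-lives: n = 57.3/20.7 ≈ 2.7681.
Remaining = 36 × (1/2)^2.7681 = 36 × 0.1468 ≈ 5.2847 pg/mL.

5 pg/mL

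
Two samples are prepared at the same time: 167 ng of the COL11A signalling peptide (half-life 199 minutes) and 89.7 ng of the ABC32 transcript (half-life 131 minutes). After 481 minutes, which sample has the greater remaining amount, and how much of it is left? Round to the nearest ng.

COL11A signalling peptide: 167 × (1/2)^2.4171 ≈ 31.268 ng.
ABC32 transcript: 89.7 × (1/2)^3.6718 ≈ 7.0386 ng.
COL11A signalling peptide has more remaining, at ≈ 31.268 ng.

COL11A signalling peptide, 31 ng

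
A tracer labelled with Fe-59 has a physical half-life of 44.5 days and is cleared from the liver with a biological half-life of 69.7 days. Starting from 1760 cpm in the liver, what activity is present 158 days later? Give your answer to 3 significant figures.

1/t_eff = 1/t_phys + 1/t_biol = 1/44.5 + 1/69.7 = 0.036819 per day.
t_eff = 44.5 × 69.7 / (44.5 + 69.7) ≈ 27.16 days.
Remaining = 1760 × (1/2)^(158/27.16) = 1760 × (1/2)^5.8174 ≈ 31.21 cpm.

31.2 cpm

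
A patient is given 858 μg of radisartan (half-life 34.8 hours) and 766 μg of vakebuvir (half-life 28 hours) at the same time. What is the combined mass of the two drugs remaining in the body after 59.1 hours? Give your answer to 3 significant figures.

442 μg

radisartan: 858 × (1/2)^(59.1/34.8) = 858 × (1/2)^1.6983 ≈ 264.4 μg.
vakebuvir: 766 × (1/2)^(59.1/28) = 766 × (1/2)^2.1107 ≈ 177.35 μg.
Total = 264.4 + 177.35 ≈ 441.75 μg.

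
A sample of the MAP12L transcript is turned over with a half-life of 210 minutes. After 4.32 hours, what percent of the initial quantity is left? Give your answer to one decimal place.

4.32 hours = 259.2 minutes.
n = 259.2/210 ≈ 1.2343 half-lives.
Fraction remaining = (1/2)^1.2343 ≈ 0.42505, i.e. 42.505%.

42.5%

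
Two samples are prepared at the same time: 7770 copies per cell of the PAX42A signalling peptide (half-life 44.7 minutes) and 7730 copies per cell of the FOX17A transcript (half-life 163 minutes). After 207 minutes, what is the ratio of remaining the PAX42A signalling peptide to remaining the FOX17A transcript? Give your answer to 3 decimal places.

PAX42A signalling peptide: 7770 × (1/2)^(207/44.7) = 7770 × (1/2)^4.6309 ≈ 313.61 copies per cell.
FOX17A transcript: 7730 × (1/2)^(207/163) = 7730 × (1/2)^1.2699 ≈ 3205.5 copies per cell.
Ratio ≈ 313.61 / 3205.5 ≈ 0.097836.

0.098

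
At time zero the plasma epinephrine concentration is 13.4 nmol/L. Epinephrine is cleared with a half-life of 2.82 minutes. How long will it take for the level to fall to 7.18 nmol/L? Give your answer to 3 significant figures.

2.54 minutes

Fraction remaining = 7.18/13.4 ≈ 0.53582.
n = log₂(13.4/7.18) = ln(1.8663)/ln 2 ≈ 0.90018 half-lives.
t = n × t½ = 0.90018 × 2.82 ≈ 2.5385 minutes.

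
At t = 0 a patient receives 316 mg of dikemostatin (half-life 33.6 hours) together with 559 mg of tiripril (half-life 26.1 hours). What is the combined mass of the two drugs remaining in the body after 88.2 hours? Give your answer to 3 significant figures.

dikemostatin: 316 × (1/2)^(88.2/33.6) = 316 × (1/2)^2.625 ≈ 51.225 mg.
tiripril: 559 × (1/2)^(88.2/26.1) = 559 × (1/2)^3.3793 ≈ 53.72 mg.
Total = 51.225 + 53.72 ≈ 104.95 mg.

105 mg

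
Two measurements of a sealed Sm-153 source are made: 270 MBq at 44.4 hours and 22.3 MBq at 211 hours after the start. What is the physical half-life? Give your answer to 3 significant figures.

46.3 hours

Over Δt = 211 − 44.4 = 166.6 hours, the level fell by a factor of 270/22.3 ≈ 12.108.
n = log₂(12.108) ≈ 3.5978 half-lives, so t½ = 166.6/3.5978 ≈ 46.306 hours.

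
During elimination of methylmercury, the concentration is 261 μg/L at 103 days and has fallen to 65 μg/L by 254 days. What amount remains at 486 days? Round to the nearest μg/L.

8 μg/L

Over Δt = 254 − 103 = 151 days, the level fell by a factor of 261/65 ≈ 4.0154.
n = log₂(4.0154) ≈ 2.0055 half-lives, so t½ = 151/2.0055 ≈ 75.292 days.
From t = 254 to t = 486: 65 × (1/2)^((486−254)/75.292) ≈ 7.6795 μg/L.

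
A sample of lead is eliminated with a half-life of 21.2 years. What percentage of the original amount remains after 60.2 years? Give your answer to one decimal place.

n = 60.2/21.2 ≈ 2.8396 half-lives.
Fraction remaining = (1/2)^2.8396 ≈ 0.1397, i.e. 13.97%.

14.0%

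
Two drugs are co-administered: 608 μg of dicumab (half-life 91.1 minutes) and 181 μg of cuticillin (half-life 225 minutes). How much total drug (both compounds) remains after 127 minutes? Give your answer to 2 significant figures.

350 μg

dicumab: 608 × (1/2)^(127/91.1) = 608 × (1/2)^1.3941 ≈ 231.34 μg.
cuticillin: 181 × (1/2)^(127/225) = 181 × (1/2)^0.56444 ≈ 122.4 μg.
Total = 231.34 + 122.4 ≈ 353.73 μg.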